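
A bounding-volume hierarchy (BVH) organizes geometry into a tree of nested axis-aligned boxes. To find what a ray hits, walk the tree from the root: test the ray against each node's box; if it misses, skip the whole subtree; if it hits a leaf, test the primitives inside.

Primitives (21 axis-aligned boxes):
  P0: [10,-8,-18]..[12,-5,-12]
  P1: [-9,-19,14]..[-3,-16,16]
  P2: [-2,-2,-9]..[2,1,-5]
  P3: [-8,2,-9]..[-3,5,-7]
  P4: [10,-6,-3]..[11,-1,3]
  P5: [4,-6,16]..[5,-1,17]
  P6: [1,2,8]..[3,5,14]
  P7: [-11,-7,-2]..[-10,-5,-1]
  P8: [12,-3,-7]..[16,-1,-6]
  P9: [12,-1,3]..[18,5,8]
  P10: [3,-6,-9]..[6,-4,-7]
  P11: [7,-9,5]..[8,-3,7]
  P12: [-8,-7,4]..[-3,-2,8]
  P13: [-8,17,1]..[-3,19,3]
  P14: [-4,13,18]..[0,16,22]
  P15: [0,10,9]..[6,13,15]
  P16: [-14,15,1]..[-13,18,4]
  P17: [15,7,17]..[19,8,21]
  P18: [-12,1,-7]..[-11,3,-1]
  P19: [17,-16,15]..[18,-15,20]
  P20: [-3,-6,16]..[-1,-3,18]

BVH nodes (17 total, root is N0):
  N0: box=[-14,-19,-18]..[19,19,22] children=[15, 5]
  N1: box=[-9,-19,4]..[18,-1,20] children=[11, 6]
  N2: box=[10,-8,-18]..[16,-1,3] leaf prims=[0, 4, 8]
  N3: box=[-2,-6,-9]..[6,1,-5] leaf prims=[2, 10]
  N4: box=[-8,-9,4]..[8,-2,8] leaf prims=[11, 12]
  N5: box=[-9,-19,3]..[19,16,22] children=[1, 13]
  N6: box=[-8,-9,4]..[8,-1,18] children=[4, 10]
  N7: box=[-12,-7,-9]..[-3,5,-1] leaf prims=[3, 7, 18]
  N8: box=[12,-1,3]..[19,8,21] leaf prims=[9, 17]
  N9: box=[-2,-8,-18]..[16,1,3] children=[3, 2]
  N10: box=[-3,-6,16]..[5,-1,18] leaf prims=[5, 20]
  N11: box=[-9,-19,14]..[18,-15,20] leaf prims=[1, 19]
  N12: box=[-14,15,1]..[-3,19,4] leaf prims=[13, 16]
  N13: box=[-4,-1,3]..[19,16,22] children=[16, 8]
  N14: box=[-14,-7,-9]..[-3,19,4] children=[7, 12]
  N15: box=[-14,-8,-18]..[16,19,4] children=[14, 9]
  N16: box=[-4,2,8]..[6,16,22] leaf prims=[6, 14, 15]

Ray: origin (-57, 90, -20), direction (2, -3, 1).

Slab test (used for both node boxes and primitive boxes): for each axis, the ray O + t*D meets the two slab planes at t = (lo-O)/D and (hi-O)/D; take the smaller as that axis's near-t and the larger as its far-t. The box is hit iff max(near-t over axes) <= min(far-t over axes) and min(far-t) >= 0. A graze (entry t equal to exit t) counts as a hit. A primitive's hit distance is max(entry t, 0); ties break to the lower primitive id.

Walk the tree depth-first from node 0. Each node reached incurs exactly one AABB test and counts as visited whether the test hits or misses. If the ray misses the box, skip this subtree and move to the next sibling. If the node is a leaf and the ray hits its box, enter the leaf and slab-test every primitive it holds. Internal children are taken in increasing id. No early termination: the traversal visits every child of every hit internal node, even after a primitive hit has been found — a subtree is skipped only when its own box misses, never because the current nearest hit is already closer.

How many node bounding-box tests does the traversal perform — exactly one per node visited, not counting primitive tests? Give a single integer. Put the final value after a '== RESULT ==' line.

Trace the traversal:
N0 x:[43/2,38] y:[71/3,109/3] z:[2,42] -> hit [71/3,109/3], descend [5, 15]
  N5 x:[24,38] y:[74/3,109/3] z:[23,42] -> hit [74/3,109/3], descend [1, 13]
    N1 x:[24,75/2] y:[91/3,109/3] z:[24,40] -> hit [91/3,109/3], descend [6, 11]
      N6 x:[49/2,65/2] y:[91/3,33] z:[24,38] -> hit [91/3,65/2], descend [4, 10]
        N4 x:[49/2,65/2] y:[92/3,33] z:[24,28] -> miss, prune
        N10 x:[27,31] y:[91/3,32] z:[36,38] -> miss, prune
      N11 x:[24,75/2] y:[35,109/3] z:[34,40] -> hit [35,109/3] leaf, test {P1(miss), P19(miss)}
    N13 x:[53/2,38] y:[74/3,91/3] z:[23,42] -> hit [53/2,91/3], descend [8, 16]
      N8 x:[69/2,38] y:[82/3,91/3] z:[23,41] -> miss, prune
      N16 x:[53/2,63/2] y:[74/3,88/3] z:[28,42] -> hit [28,88/3] leaf, test {P6@t=29, P14(miss), P15(miss)}
  N15 x:[43/2,73/2] y:[71/3,98/3] z:[2,24] -> hit [71/3,24], descend [9, 14]
    N9 x:[55/2,73/2] y:[89/3,98/3] z:[2,23] -> miss, prune
    N14 x:[43/2,27] y:[71/3,97/3] z:[11,24] -> hit [71/3,24], descend [7, 12]
      N7 x:[45/2,27] y:[85/3,97/3] z:[11,19] -> miss, prune
      N12 x:[43/2,27] y:[71/3,25] z:[21,24] -> hit [71/3,24] leaf, test {P13(miss), P16(miss)}

Summary -> nodes [0, 5, 1, 6, 4, 10, 11, 13, 8, 16, 15, 9, 14, 7, 12]; box-tests=15; leaf-entries=3; first=P6

== RESULT ==
15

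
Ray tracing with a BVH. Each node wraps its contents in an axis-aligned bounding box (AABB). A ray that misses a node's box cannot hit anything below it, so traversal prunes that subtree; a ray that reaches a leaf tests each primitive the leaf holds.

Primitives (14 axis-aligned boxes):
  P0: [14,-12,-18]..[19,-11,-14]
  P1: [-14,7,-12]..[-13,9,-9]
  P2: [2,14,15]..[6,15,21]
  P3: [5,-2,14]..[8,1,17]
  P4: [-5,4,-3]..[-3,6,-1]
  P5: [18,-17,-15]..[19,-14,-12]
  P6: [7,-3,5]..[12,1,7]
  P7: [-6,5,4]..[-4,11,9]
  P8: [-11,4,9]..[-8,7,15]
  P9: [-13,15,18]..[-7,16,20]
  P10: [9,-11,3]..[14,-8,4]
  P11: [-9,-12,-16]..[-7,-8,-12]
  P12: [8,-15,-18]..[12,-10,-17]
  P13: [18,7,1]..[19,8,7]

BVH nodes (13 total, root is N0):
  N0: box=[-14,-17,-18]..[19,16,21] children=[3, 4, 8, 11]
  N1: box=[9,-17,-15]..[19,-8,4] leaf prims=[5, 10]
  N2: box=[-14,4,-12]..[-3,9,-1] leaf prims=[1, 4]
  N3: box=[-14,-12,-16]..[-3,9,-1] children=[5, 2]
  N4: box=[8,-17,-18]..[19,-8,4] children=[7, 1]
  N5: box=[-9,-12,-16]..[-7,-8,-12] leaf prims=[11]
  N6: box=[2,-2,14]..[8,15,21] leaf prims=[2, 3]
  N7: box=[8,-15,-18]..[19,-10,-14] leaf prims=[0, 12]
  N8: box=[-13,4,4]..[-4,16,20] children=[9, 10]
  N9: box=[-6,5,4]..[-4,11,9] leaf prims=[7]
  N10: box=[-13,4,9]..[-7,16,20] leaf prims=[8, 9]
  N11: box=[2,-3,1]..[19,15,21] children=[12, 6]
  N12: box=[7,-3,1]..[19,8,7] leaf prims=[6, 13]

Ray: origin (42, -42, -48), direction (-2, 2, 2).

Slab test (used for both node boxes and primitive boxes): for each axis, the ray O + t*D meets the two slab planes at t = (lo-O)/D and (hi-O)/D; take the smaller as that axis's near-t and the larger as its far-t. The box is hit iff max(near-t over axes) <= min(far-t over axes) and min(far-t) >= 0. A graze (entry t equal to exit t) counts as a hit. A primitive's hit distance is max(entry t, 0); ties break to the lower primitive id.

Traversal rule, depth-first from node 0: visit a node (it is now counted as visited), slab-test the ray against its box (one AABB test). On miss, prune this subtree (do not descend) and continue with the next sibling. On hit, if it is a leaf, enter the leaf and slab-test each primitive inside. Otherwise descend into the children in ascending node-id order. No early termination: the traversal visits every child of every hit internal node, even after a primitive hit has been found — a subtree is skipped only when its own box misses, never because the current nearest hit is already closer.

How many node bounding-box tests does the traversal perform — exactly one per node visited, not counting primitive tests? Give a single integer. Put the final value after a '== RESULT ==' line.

Trace the traversal:
N0 x:[23/2,28] y:[25/2,29] z:[15,69/2] -> hit [15,28], descend [3, 4, 8, 11]
  N3 x:[45/2,28] y:[15,51/2] z:[16,47/2] -> hit [45/2,47/2], descend [2, 5]
    N2 x:[45/2,28] y:[23,51/2] z:[18,47/2] -> hit [23,47/2] leaf, test {P1(miss), P4@t=23}
    N5 x:[49/2,51/2] y:[15,17] z:[16,18] -> miss, prune
  N4 x:[23/2,17] y:[25/2,17] z:[15,26] -> hit [15,17], descend [1, 7]
    N1 x:[23/2,33/2] y:[25/2,17] z:[33/2,26] -> hit [33/2,33/2] leaf, test {P5(miss), P10(miss)}
    N7 x:[23/2,17] y:[27/2,16] z:[15,17] -> hit [15,16] leaf, test {P0(miss), P12@t=15}
  N8 x:[23,55/2] y:[23,29] z:[26,34] -> hit [26,55/2], descend [9, 10]
    N9 x:[23,24] y:[47/2,53/2] z:[26,57/2] -> miss, prune
    N10 x:[49/2,55/2] y:[23,29] z:[57/2,34] -> miss, prune
  N11 x:[23/2,20] y:[39/2,57/2] z:[49/2,69/2] -> miss, prune

Summary -> nodes [0, 3, 2, 5, 4, 1, 7, 8, 9, 10, 11]; box-tests=11; leaf-entries=3; first=P12

== RESULT ==
11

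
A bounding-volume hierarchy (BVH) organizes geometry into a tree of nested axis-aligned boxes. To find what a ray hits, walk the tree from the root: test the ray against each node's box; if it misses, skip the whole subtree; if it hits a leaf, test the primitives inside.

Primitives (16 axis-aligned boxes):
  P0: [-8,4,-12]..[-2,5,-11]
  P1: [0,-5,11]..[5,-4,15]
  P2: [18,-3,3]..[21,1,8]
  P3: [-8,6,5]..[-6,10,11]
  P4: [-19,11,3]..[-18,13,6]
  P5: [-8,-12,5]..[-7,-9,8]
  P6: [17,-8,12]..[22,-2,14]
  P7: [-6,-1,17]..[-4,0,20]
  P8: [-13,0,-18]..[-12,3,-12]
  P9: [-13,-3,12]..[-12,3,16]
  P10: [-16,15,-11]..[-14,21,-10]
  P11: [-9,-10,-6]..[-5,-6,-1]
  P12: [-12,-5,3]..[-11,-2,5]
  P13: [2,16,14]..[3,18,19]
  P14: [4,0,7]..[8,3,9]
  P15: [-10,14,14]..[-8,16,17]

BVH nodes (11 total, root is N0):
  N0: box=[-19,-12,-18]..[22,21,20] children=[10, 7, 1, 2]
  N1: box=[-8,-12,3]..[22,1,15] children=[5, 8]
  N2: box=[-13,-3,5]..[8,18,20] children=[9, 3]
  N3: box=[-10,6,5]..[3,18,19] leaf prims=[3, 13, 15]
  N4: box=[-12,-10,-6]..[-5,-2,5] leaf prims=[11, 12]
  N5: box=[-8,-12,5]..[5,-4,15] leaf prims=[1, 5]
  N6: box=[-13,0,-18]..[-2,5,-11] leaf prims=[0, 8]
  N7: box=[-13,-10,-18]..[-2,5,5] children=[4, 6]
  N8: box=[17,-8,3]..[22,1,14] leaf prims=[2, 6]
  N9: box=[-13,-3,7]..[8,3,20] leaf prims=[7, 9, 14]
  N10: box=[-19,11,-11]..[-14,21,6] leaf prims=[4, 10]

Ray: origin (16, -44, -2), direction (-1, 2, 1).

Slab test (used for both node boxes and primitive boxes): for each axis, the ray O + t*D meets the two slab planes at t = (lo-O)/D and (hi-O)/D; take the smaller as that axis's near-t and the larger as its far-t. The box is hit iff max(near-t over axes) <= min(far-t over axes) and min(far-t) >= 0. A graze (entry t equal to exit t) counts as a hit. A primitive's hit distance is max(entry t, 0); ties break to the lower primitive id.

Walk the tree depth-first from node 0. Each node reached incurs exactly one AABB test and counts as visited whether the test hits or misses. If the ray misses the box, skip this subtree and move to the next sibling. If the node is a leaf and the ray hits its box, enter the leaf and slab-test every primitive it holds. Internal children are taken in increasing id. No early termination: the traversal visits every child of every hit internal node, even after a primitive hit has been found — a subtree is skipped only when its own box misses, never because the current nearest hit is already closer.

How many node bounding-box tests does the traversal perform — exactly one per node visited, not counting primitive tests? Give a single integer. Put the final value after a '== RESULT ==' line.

Trace the traversal:
N0 x:[-6,35] y:[16,65/2] z:[-16,22] -> hit [16,22], descend [1, 2, 7, 10]
  N1 x:[-6,24] y:[16,45/2] z:[5,17] -> hit [16,17], descend [5, 8]
    N5 x:[11,24] y:[16,20] z:[7,17] -> hit [16,17] leaf, test {P1(miss), P5(miss)}
    N8 x:[-6,-1] y:[18,45/2] z:[5,16] -> miss, prune
  N2 x:[8,29] y:[41/2,31] z:[7,22] -> hit [41/2,22], descend [3, 9]
    N3 x:[13,26] y:[25,31] z:[7,21] -> miss, prune
    N9 x:[8,29] y:[41/2,47/2] z:[9,22] -> hit [41/2,22] leaf, test {P7@t=43/2, P9(miss), P14(miss)}
  N7 x:[18,29] y:[17,49/2] z:[-16,7] -> miss, prune
  N10 x:[30,35] y:[55/2,65/2] z:[-9,8] -> miss, prune

9 AABB tests over nodes [0, 1, 5, 8, 2, 3, 9, 7, 10]; 2 leaves entered; closest P7.

== RESULT ==
9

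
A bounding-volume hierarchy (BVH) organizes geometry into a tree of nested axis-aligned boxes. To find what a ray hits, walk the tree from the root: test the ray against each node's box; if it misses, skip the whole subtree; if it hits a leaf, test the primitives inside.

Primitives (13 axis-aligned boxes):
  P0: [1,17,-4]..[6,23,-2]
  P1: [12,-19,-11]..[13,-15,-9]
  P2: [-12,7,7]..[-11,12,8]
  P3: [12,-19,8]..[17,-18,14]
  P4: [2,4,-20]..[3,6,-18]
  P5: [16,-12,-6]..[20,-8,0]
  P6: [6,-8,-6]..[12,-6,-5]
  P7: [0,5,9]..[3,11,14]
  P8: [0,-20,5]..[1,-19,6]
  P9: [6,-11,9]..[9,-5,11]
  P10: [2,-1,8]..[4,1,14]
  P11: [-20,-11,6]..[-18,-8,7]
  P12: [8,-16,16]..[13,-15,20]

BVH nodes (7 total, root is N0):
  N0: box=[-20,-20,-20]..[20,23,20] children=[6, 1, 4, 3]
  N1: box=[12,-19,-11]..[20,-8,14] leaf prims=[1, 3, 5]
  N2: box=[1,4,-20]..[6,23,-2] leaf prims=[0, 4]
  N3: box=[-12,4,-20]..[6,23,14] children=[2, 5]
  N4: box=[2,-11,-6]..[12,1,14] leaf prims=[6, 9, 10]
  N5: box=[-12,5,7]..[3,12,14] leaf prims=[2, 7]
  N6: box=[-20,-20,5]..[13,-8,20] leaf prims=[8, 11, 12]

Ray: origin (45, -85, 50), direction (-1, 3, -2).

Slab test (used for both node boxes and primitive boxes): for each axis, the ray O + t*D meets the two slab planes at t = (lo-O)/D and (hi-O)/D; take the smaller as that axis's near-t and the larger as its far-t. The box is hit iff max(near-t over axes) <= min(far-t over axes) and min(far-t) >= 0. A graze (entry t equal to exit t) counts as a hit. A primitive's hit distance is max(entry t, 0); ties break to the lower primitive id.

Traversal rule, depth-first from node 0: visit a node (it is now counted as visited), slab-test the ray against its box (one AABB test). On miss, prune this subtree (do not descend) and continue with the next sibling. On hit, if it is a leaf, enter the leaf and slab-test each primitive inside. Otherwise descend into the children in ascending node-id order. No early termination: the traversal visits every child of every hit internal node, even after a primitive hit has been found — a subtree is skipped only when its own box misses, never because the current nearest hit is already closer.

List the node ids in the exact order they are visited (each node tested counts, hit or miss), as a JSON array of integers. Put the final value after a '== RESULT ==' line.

Traverse from the root:
N0 x:[25,65] y:[65/3,36] z:[15,35] -> hit [25,35], descend [1, 3, 4, 6]
  N1 x:[25,33] y:[22,77/3] z:[18,61/2] -> hit [25,77/3] leaf, test {P1(miss), P3(miss), P5@t=25}
  N3 x:[39,57] y:[89/3,36] z:[18,35] -> miss, prune
  N4 x:[33,43] y:[74/3,86/3] z:[18,28] -> miss, prune
  N6 x:[32,65] y:[65/3,77/3] z:[15,45/2] -> miss, prune

Summary -> nodes [0, 1, 3, 4, 6]; box-tests=5; leaf-entries=1; first=P5

== RESULT ==
[0, 1, 3, 4, 6]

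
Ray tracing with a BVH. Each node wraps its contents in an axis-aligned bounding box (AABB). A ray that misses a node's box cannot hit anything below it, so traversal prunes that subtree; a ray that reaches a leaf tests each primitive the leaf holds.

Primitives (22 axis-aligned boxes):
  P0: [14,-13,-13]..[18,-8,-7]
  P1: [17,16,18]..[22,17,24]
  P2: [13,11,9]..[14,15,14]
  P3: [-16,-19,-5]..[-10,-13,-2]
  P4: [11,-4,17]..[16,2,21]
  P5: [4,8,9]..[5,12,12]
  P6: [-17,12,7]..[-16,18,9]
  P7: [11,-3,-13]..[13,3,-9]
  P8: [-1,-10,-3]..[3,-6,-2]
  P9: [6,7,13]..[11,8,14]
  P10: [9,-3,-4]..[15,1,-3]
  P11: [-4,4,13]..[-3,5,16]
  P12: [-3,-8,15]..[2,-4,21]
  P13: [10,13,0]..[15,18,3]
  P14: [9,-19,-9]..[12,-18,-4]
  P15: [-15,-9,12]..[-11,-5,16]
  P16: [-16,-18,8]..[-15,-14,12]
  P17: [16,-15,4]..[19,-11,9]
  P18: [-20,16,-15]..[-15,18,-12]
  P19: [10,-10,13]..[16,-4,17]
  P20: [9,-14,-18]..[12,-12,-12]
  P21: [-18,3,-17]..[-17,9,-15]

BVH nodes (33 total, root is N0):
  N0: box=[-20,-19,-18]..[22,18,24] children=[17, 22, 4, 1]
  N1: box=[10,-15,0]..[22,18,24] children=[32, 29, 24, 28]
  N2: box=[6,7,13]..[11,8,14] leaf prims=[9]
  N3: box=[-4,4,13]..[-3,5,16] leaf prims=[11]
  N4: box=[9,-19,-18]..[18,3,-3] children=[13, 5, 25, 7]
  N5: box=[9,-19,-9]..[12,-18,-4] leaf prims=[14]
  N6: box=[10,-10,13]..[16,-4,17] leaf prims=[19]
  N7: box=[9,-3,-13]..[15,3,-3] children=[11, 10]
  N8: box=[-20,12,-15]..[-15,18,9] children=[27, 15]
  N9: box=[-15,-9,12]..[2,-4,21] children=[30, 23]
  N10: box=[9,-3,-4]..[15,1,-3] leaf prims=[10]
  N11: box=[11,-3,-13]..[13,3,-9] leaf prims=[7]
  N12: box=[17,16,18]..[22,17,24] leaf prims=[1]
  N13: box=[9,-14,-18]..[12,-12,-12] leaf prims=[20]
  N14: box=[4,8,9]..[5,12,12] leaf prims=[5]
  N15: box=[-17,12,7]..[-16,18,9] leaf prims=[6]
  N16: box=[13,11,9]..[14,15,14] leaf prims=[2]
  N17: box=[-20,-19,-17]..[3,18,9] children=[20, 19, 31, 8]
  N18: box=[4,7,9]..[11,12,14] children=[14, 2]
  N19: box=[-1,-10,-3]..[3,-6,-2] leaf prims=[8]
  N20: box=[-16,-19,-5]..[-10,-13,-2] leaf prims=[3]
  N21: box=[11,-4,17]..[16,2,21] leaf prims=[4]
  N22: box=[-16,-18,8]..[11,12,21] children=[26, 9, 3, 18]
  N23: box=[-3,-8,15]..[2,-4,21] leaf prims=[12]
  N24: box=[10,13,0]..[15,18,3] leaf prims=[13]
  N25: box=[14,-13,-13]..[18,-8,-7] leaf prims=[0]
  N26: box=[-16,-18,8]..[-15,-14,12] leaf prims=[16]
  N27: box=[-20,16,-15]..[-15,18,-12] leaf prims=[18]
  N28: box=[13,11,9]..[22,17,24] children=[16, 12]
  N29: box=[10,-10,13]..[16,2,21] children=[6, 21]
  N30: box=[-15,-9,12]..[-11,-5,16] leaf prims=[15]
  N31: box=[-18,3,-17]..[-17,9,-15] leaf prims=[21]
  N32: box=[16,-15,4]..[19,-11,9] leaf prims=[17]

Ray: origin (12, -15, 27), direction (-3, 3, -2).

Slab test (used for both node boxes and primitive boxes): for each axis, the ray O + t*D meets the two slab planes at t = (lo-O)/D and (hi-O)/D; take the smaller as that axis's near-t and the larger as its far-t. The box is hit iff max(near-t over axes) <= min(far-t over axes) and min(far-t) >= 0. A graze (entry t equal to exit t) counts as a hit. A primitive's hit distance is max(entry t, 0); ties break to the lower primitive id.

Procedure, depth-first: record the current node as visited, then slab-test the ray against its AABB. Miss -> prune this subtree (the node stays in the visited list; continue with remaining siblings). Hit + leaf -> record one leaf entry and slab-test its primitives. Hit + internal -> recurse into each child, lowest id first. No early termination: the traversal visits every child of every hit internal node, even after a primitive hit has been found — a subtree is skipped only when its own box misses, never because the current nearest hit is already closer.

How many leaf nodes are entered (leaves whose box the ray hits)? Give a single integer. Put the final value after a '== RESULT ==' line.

Trace the traversal:
N0 x:[-10/3,32/3] y:[-4/3,11] z:[3/2,45/2] -> hit [3/2,32/3], descend [1, 4, 17, 22]
  N1 x:[-10/3,2/3] y:[0,11] z:[3/2,27/2] -> miss, prune
  N4 x:[-2,1] y:[-4/3,6] z:[15,45/2] -> miss, prune
  N17 x:[3,32/3] y:[-4/3,11] z:[9,22] -> hit [9,32/3], descend [8, 19, 20, 31]
    N8 x:[9,32/3] y:[9,11] z:[9,21] -> hit [9,32/3], descend [15, 27]
      N15 x:[28/3,29/3] y:[9,11] z:[9,10] -> hit [28/3,29/3] leaf, test {P6@t=28/3}
      N27 x:[9,32/3] y:[31/3,11] z:[39/2,21] -> miss, prune
    N19 x:[3,13/3] y:[5/3,3] z:[29/2,15] -> miss, prune
    N20 x:[22/3,28/3] y:[-4/3,2/3] z:[29/2,16] -> miss, prune
    N31 x:[29/3,10] y:[6,8] z:[21,22] -> miss, prune
  N22 x:[1/3,28/3] y:[-1,9] z:[3,19/2] -> hit [3,9], descend [3, 9, 18, 26]
    N3 x:[5,16/3] y:[19/3,20/3] z:[11/2,7] -> miss, prune
    N9 x:[10/3,9] y:[2,11/3] z:[3,15/2] -> hit [10/3,11/3], descend [23, 30]
      N23 x:[10/3,5] y:[7/3,11/3] z:[3,6] -> hit [10/3,11/3] leaf, test {P12@t=10/3}
      N30 x:[23/3,9] y:[2,10/3] z:[11/2,15/2] -> miss, prune
    N18 x:[1/3,8/3] y:[22/3,9] z:[13/2,9] -> miss, prune
    N26 x:[9,28/3] y:[-1,1/3] z:[15/2,19/2] -> miss, prune

order=[0, 1, 4, 17, 8, 15, 27, 19, 20, 31, 22, 3, 9, 23, 30, 18, 26]  |boxes|=17  |leaves|=2  hit=P12

== RESULT ==
2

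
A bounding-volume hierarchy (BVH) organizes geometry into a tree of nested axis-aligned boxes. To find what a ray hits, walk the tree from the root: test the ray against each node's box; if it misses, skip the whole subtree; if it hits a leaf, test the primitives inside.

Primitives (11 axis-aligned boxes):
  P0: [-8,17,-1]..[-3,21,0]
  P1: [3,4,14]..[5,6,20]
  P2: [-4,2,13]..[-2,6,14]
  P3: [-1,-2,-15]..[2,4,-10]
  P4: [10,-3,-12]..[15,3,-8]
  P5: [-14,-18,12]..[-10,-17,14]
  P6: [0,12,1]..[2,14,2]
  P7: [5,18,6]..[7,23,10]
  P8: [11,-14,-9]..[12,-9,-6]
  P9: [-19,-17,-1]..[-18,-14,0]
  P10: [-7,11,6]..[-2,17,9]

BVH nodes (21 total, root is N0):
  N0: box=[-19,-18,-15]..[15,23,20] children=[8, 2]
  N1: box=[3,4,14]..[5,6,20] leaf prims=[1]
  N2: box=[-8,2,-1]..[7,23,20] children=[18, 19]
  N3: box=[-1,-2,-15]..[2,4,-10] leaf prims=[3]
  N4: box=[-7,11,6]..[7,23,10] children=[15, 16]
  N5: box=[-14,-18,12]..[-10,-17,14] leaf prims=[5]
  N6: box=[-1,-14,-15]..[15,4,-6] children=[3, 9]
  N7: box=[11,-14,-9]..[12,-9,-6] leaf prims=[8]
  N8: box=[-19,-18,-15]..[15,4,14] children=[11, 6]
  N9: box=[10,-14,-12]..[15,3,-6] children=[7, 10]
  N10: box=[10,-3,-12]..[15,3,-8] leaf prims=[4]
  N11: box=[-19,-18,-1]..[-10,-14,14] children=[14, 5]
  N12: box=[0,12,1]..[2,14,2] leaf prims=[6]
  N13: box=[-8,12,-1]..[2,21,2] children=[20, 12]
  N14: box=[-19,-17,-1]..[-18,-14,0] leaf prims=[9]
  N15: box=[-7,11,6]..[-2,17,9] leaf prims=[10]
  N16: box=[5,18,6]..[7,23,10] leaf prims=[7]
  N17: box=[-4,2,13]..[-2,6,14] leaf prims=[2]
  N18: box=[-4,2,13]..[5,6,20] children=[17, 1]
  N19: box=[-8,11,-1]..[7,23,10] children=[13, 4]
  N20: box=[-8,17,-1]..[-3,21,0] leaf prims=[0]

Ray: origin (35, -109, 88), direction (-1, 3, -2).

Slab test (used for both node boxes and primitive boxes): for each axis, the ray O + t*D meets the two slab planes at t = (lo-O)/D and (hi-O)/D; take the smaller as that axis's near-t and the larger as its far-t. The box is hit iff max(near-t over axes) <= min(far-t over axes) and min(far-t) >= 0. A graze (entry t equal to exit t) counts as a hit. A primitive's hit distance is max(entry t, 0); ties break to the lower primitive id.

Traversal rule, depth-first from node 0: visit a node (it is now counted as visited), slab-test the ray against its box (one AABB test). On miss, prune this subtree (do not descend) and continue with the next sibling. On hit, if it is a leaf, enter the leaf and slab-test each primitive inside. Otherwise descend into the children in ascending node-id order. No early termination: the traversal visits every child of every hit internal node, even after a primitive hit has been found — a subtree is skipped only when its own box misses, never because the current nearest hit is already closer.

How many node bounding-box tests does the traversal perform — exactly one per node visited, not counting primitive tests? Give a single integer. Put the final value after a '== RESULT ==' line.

Traverse from the root:
N0 x:[20,54] y:[91/3,44] z:[34,103/2] -> hit [34,44], descend [2, 8]
  N2 x:[28,43] y:[37,44] z:[34,89/2] -> hit [37,43], descend [18, 19]
    N18 x:[30,39] y:[37,115/3] z:[34,75/2] -> hit [37,75/2], descend [1, 17]
      N1 x:[30,32] y:[113/3,115/3] z:[34,37] -> miss, prune
      N17 x:[37,39] y:[37,115/3] z:[37,75/2] -> hit [37,75/2] leaf, test {P2@t=37}
    N19 x:[28,43] y:[40,44] z:[39,89/2] -> hit [40,43], descend [4, 13]
      N4 x:[28,42] y:[40,44] z:[39,41] -> hit [40,41], descend [15, 16]
        N15 x:[37,42] y:[40,42] z:[79/2,41] -> hit [40,41] leaf, test {P10@t=40}
        N16 x:[28,30] y:[127/3,44] z:[39,41] -> miss, prune
      N13 x:[33,43] y:[121/3,130/3] z:[43,89/2] -> hit [43,43], descend [12, 20]
        N12 x:[33,35] y:[121/3,41] z:[43,87/2] -> miss, prune
        N20 x:[38,43] y:[42,130/3] z:[44,89/2] -> miss, prune
  N8 x:[20,54] y:[91/3,113/3] z:[37,103/2] -> hit [37,113/3], descend [6, 11]
    N6 x:[20,36] y:[95/3,113/3] z:[47,103/2] -> miss, prune
    N11 x:[45,54] y:[91/3,95/3] z:[37,89/2] -> miss, prune

Summary -> nodes [0, 2, 18, 1, 17, 19, 4, 15, 16, 13, 12, 20, 8, 6, 11]; box-tests=15; leaf-entries=2; first=P2

== RESULT ==
15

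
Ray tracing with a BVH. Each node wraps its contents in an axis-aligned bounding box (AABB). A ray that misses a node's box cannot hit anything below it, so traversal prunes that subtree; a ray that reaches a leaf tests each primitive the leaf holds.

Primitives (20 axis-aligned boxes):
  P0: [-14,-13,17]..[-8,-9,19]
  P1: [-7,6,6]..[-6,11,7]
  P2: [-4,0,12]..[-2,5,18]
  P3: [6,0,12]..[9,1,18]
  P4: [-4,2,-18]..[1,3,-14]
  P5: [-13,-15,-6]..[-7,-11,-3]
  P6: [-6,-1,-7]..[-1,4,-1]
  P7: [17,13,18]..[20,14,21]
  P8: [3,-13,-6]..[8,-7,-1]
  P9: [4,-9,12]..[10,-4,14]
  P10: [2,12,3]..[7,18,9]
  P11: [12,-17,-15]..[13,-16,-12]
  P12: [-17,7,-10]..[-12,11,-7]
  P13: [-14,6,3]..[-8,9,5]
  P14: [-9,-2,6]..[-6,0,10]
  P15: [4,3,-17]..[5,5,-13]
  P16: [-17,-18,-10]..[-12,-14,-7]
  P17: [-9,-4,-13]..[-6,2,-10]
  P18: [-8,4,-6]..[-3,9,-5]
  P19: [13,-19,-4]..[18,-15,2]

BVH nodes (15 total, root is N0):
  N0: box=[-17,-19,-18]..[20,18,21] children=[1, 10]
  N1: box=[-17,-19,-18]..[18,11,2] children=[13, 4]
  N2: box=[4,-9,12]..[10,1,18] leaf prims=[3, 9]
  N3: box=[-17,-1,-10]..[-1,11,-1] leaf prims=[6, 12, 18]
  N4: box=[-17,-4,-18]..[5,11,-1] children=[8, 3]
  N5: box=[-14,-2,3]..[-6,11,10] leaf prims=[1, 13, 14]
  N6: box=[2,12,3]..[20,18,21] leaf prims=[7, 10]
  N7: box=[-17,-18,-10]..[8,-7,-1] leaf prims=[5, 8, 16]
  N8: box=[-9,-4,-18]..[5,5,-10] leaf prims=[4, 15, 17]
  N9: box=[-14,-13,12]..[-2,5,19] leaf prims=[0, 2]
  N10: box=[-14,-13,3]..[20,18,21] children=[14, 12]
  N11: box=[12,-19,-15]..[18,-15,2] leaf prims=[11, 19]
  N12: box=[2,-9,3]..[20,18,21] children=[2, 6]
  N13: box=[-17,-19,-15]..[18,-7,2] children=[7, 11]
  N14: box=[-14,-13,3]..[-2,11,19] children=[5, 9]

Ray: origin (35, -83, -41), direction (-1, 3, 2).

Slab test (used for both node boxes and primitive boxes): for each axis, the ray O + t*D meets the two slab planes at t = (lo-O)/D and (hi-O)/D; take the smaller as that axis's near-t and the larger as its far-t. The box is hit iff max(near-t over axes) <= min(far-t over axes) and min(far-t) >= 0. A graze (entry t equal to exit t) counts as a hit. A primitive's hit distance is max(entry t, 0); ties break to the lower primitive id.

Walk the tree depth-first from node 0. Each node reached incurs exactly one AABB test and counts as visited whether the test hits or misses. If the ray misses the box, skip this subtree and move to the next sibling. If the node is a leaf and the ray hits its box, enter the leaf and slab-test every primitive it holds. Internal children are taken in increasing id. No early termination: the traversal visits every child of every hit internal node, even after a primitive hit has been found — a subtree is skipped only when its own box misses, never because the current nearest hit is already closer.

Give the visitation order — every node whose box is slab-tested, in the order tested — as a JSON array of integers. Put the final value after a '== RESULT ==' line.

Trace the traversal:
N0 x:[15,52] y:[64/3,101/3] z:[23/2,31] -> hit [64/3,31], descend [1, 10]
  N1 x:[17,52] y:[64/3,94/3] z:[23/2,43/2] -> hit [64/3,43/2], descend [4, 13]
    N4 x:[30,52] y:[79/3,94/3] z:[23/2,20] -> miss, prune
    N13 x:[17,52] y:[64/3,76/3] z:[13,43/2] -> hit [64/3,43/2], descend [7, 11]
      N7 x:[27,52] y:[65/3,76/3] z:[31/2,20] -> miss, prune
      N11 x:[17,23] y:[64/3,68/3] z:[13,43/2] -> hit [64/3,43/2] leaf, test {P11(miss), P19@t=64/3}
  N10 x:[15,49] y:[70/3,101/3] z:[22,31] -> hit [70/3,31], descend [12, 14]
    N12 x:[15,33] y:[74/3,101/3] z:[22,31] -> hit [74/3,31], descend [2, 6]
      N2 x:[25,31] y:[74/3,28] z:[53/2,59/2] -> hit [53/2,28] leaf, test {P3@t=83/3, P9(miss)}
      N6 x:[15,33] y:[95/3,101/3] z:[22,31] -> miss, prune
    N14 x:[37,49] y:[70/3,94/3] z:[22,30] -> miss, prune

Summary -> nodes [0, 1, 4, 13, 7, 11, 10, 12, 2, 6, 14]; box-tests=11; leaf-entries=2; first=P19

== RESULT ==
[0, 1, 4, 13, 7, 11, 10, 12, 2, 6, 14]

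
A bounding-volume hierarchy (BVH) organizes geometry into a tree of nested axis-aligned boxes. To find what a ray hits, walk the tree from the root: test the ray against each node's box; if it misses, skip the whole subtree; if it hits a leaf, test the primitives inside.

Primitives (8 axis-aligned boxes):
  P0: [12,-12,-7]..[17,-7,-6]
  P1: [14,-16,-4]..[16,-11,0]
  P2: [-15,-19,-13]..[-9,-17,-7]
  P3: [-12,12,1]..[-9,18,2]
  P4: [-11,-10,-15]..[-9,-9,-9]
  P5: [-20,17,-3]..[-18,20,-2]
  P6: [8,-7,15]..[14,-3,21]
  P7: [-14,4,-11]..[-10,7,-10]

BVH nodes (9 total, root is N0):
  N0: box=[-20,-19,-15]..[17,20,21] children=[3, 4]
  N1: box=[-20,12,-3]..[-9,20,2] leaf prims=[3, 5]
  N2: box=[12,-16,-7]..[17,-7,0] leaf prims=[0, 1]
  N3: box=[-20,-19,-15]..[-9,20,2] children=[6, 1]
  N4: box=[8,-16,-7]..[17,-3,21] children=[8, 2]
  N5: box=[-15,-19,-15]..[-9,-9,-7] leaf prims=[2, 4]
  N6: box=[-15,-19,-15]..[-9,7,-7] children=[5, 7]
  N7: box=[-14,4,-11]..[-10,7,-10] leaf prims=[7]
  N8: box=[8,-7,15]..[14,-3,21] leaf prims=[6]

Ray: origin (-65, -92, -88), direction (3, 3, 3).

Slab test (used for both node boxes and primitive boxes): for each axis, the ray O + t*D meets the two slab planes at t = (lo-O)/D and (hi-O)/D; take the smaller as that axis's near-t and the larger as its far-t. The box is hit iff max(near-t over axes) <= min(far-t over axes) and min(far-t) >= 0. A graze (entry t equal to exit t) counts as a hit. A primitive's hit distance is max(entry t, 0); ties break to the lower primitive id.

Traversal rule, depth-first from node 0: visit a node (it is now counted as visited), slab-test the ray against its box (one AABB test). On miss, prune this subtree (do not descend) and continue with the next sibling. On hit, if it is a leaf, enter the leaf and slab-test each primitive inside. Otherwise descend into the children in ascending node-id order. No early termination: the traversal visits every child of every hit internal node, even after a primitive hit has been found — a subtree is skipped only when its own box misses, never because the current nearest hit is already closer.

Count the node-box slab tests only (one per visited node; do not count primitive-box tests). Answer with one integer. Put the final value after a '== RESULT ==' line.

Trace the traversal:
N0 x:[15,82/3] y:[73/3,112/3] z:[73/3,109/3] -> hit [73/3,82/3], descend [3, 4]
  N3 x:[15,56/3] y:[73/3,112/3] z:[73/3,30] -> miss, prune
  N4 x:[73/3,82/3] y:[76/3,89/3] z:[27,109/3] -> hit [27,82/3], descend [2, 8]
    N2 x:[77/3,82/3] y:[76/3,85/3] z:[27,88/3] -> hit [27,82/3] leaf, test {P0@t=27, P1(miss)}
    N8 x:[73/3,79/3] y:[85/3,89/3] z:[103/3,109/3] -> miss, prune

5 AABB tests over nodes [0, 3, 4, 2, 8]; 1 leaf entered; closest P0.

== RESULT ==
5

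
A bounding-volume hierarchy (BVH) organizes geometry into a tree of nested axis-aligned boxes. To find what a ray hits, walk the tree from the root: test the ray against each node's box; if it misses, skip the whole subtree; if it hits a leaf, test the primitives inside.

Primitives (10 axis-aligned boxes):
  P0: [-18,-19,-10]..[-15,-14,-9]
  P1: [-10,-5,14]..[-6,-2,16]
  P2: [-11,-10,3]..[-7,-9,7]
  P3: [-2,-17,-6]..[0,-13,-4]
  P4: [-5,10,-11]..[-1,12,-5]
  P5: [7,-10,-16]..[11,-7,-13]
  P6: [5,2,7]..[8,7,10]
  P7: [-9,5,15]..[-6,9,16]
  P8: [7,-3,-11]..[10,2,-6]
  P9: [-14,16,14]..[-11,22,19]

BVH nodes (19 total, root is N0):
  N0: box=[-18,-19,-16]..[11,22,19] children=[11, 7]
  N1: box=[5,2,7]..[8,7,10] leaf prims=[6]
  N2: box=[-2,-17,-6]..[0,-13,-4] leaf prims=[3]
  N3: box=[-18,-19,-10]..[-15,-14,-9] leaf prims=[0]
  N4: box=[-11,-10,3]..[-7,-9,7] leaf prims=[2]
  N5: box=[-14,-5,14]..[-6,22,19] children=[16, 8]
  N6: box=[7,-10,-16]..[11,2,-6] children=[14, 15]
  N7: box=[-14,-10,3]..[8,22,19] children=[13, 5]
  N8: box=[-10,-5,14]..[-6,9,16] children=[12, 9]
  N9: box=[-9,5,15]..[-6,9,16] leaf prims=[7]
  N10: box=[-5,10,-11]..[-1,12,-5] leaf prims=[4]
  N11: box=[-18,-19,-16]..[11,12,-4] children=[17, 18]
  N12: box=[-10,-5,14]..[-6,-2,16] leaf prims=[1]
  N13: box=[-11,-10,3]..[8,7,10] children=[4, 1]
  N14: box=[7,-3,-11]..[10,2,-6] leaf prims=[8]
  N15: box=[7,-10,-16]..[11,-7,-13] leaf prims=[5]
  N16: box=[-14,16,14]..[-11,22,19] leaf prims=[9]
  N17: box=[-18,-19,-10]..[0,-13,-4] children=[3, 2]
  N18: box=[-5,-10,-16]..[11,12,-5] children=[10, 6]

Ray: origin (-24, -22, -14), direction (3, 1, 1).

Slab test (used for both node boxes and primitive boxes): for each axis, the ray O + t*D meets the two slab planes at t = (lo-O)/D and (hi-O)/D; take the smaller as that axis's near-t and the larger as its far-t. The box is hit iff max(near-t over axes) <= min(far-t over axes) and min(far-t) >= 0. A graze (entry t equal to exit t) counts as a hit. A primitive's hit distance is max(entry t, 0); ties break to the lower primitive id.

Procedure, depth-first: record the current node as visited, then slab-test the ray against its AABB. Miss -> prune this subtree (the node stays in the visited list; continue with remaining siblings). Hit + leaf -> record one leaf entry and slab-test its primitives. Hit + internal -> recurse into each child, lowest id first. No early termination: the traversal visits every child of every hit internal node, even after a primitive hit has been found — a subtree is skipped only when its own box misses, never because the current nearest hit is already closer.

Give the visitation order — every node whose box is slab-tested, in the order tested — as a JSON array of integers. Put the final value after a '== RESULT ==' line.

Traverse from the root:
N0 x:[2,35/3] y:[3,44] z:[-2,33] -> hit [3,35/3], descend [7, 11]
  N7 x:[10/3,32/3] y:[12,44] z:[17,33] -> miss, prune
  N11 x:[2,35/3] y:[3,34] z:[-2,10] -> hit [3,10], descend [17, 18]
    N17 x:[2,8] y:[3,9] z:[4,10] -> hit [4,8], descend [2, 3]
      N2 x:[22/3,8] y:[5,9] z:[8,10] -> hit [8,8] leaf, test {P3@t=8}
      N3 x:[2,3] y:[3,8] z:[4,5] -> miss, prune
    N18 x:[19/3,35/3] y:[12,34] z:[-2,9] -> miss, prune

Visited [0, 7, 11, 17, 2, 3, 18]. Tests: 7 box, 1 leaf. Nearest: P3.

== RESULT ==
[0, 7, 11, 17, 2, 3, 18]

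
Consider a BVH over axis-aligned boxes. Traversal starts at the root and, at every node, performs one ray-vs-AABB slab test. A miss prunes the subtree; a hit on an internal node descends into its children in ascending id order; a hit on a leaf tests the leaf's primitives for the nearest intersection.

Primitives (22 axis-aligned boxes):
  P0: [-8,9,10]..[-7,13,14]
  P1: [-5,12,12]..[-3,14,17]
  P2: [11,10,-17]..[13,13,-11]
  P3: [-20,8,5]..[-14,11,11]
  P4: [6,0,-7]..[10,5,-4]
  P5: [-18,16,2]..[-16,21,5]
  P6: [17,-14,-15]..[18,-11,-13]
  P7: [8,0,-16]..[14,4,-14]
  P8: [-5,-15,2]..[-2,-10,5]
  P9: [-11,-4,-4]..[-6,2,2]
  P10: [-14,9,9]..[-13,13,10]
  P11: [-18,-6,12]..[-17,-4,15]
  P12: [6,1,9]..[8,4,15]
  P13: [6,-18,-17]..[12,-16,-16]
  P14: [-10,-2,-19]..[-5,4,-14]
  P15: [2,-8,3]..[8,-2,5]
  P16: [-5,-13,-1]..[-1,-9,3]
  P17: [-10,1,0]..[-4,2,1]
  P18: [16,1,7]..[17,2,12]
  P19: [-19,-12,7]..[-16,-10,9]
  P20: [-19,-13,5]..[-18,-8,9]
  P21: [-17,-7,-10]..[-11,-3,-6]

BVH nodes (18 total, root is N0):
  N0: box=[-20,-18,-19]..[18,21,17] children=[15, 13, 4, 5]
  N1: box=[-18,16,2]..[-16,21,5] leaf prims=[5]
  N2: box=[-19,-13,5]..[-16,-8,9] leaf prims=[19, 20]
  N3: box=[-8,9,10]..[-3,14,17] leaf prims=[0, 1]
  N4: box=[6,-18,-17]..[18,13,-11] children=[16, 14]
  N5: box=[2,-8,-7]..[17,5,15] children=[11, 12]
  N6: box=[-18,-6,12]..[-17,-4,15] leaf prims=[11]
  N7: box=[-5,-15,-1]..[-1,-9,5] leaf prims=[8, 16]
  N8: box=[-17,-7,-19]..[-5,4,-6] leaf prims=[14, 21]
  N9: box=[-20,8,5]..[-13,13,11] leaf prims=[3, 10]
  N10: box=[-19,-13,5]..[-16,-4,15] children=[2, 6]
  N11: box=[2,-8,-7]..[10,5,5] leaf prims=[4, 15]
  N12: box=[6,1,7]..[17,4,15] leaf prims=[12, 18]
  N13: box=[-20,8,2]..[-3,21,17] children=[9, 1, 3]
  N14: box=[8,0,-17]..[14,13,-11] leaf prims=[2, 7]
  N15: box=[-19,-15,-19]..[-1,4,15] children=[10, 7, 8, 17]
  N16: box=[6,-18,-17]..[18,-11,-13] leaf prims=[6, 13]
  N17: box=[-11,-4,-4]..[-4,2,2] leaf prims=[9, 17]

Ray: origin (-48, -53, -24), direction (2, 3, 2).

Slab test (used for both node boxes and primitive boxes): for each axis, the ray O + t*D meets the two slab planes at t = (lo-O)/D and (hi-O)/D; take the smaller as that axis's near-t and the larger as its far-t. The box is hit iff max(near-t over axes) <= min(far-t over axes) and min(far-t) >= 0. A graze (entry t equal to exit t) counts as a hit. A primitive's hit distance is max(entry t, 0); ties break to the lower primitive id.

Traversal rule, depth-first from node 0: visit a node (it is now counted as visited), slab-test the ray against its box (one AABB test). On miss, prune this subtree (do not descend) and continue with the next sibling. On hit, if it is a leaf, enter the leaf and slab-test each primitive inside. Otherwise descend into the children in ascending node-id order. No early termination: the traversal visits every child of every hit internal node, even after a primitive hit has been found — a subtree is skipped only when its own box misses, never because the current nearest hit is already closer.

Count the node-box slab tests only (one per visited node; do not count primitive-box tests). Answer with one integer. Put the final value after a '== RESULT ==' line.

Trace the traversal:
N0 x:[14,33] y:[35/3,74/3] z:[5/2,41/2] -> hit [14,41/2], descend [4, 5, 13, 15]
  N4 x:[27,33] y:[35/3,22] z:[7/2,13/2] -> miss, prune
  N5 x:[25,65/2] y:[15,58/3] z:[17/2,39/2] -> miss, prune
  N13 x:[14,45/2] y:[61/3,74/3] z:[13,41/2] -> hit [61/3,41/2], descend [1, 3, 9]
    N1 x:[15,16] y:[23,74/3] z:[13,29/2] -> miss, prune
    N3 x:[20,45/2] y:[62/3,67/3] z:[17,41/2] -> miss, prune
    N9 x:[14,35/2] y:[61/3,22] z:[29/2,35/2] -> miss, prune
  N15 x:[29/2,47/2] y:[38/3,19] z:[5/2,39/2] -> hit [29/2,19], descend [7, 8, 10, 17]
    N7 x:[43/2,47/2] y:[38/3,44/3] z:[23/2,29/2] -> miss, prune
    N8 x:[31/2,43/2] y:[46/3,19] z:[5/2,9] -> miss, prune
    N10 x:[29/2,16] y:[40/3,49/3] z:[29/2,39/2] -> hit [29/2,16], descend [2, 6]
      N2 x:[29/2,16] y:[40/3,15] z:[29/2,33/2] -> hit [29/2,15] leaf, test {P19(miss), P20@t=29/2}
      N6 x:[15,31/2] y:[47/3,49/3] z:[18,39/2] -> miss, prune
    N17 x:[37/2,22] y:[49/3,55/3] z:[10,13] -> miss, prune

Visited [0, 4, 5, 13, 1, 3, 9, 15, 7, 8, 10, 2, 6, 17]. Tests: 14 box, 1 leaf. Nearest: P20.

== RESULT ==
14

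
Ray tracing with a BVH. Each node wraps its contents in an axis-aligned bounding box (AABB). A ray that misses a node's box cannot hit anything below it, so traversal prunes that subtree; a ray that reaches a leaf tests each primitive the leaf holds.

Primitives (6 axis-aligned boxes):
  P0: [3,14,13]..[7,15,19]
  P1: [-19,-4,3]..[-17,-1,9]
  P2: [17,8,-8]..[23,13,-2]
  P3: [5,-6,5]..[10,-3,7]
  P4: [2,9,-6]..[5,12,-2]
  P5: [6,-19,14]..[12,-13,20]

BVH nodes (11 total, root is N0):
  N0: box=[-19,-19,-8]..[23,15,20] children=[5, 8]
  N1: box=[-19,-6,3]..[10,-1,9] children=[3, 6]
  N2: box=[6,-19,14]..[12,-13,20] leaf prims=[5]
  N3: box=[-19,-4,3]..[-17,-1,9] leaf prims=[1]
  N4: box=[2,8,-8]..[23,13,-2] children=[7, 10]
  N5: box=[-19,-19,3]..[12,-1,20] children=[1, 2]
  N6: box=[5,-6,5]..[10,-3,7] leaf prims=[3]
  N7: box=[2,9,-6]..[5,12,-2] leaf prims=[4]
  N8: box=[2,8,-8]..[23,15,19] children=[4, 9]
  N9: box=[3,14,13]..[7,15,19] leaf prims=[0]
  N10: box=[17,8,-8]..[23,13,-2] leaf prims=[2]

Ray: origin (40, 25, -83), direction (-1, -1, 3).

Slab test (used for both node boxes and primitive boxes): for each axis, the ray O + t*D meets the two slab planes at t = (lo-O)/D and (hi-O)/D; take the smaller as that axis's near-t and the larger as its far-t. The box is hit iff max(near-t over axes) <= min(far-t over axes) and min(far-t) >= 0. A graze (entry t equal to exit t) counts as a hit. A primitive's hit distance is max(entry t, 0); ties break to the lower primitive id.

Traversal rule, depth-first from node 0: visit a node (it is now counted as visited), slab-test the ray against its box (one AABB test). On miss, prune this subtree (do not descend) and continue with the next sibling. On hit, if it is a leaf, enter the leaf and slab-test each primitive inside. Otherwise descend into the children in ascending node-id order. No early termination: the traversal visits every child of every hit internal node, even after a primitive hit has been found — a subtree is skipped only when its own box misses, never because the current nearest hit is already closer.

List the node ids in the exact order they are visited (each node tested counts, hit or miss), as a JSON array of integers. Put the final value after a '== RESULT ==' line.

Trace the traversal:
N0 x:[17,59] y:[10,44] z:[25,103/3] -> hit [25,103/3], descend [5, 8]
  N5 x:[28,59] y:[26,44] z:[86/3,103/3] -> hit [86/3,103/3], descend [1, 2]
    N1 x:[30,59] y:[26,31] z:[86/3,92/3] -> hit [30,92/3], descend [3, 6]
      N3 x:[57,59] y:[26,29] z:[86/3,92/3] -> miss, prune
      N6 x:[30,35] y:[28,31] z:[88/3,30] -> hit [30,30] leaf, test {P3@t=30}
    N2 x:[28,34] y:[38,44] z:[97/3,103/3] -> miss, prune
  N8 x:[17,38] y:[10,17] z:[25,34] -> miss, prune

7 AABB tests over nodes [0, 5, 1, 3, 6, 2, 8]; 1 leaf entered; closest P3.

== RESULT ==
[0, 5, 1, 3, 6, 2, 8]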